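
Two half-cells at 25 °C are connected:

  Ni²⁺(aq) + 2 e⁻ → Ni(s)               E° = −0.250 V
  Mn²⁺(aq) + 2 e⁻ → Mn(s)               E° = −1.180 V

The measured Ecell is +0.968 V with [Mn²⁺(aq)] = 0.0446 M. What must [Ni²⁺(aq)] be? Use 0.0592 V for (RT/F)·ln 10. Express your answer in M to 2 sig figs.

0.86 M

With Ni²⁺/Ni at the cathode and Mn²⁺/Mn at the anode, E°cell = −0.250 − (−1.180) = +0.930 V (n = 2).
Rearranging E = E° − (0.0592/n)·log Q gives log Q = 2(+0.930 − (+0.968))/0.0592 = −1.284.
For Ni²⁺(aq) + Mn(s) → Ni(s) + Mn²⁺(aq), the reaction quotient is Q = [Mn²⁺(aq)] / [Ni²⁺(aq)].
Isolating [Ni²⁺(aq)] in Q = 10^{−1.284} yields log [Ni²⁺(aq)] = −0.067, i.e. 0.86 M.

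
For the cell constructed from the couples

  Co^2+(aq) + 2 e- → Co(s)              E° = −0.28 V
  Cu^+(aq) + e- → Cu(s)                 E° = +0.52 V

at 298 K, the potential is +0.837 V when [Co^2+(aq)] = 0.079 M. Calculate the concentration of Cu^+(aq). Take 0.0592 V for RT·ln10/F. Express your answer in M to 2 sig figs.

1.2 M

With Cu⁺/Cu at the cathode and Co²⁺/Co at the anode, E°cell = +0.52 − (−0.28) = +0.80 V (n = 2).
From the Nernst equation, log Q = n(E° − E)/0.0592 = 2·(+0.80 − (+0.837))/0.0592 = −1.250.
Balancing electrons gives 2 Cu^+(aq) + Co(s) → 2 Cu(s) + Co^2+(aq); thus Q = [Co^2+(aq)] / [Cu^+(aq)]^2.
Isolating [Cu^+(aq)] in Q = 10^{−1.250} yields log [Cu^+(aq)] = 0.074, i.e. 1.2 M.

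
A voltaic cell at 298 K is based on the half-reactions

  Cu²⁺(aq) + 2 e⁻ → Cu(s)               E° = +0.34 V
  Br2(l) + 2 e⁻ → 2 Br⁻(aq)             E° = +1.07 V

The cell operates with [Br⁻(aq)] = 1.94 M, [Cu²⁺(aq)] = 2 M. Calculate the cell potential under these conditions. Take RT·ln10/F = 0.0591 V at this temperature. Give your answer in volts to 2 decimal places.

The Br₂/Br⁻ couple has the more positive E°, so it is the cathode; Cu²⁺/Cu is the anode.
E°cell = E°cat − E°an = +1.07 − (+0.34) = +0.73 V; n = 2.
For the overall reaction Br2(l) + Cu(s) → 2 Br⁻(aq) + Cu²⁺(aq), Q = [Br⁻(aq)]^2·[Cu²⁺(aq)] = 7.53, giving log Q = 0.877.
E = E° − (0.0591/n)·log Q = +0.73 − (0.0591/2)(0.877) = +0.70 V.

+0.70 V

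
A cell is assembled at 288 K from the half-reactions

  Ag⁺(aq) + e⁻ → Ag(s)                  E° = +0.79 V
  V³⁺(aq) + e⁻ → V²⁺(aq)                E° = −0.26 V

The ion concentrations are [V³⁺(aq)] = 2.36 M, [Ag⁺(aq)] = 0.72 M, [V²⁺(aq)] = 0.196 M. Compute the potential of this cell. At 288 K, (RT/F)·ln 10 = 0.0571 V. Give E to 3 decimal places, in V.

Since E°(Ag⁺/Ag) > E°(V³⁺/V²⁺), Ag⁺/Ag serves as the cathode.
E°cell = +0.79 − (−0.26) = +1.05 V, with n = 1 electron transferred.
Balancing gives Ag⁺(aq) + V²⁺(aq) → Ag(s) + V³⁺(aq); hence Q = [V³⁺(aq)] / ([Ag⁺(aq)]·[V²⁺(aq)]) = 16.7 (log Q = 1.223).
Applying E = E° − (RT ln10/nF)·log Q gives +1.05 − (0.0571/1)(1.223) = +0.980 V.

+0.980 V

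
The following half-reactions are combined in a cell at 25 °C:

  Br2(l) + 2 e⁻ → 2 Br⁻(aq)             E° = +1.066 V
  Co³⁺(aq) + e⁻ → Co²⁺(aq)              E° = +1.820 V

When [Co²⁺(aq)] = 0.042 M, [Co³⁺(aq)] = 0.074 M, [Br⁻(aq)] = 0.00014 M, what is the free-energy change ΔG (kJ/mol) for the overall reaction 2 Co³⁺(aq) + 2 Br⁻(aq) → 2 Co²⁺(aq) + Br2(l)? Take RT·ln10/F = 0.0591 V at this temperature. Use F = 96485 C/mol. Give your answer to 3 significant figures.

−104 kJ/mol

The standard cell potential is +1.820 − (+1.066) = +0.754 V, with n = 2 electrons in the balanced equation.
The reaction quotient is [Co²⁺(aq)]^2 / ([Co³⁺(aq)]^2·[Br⁻(aq)]^2) = 1.64×10^7; by Nernst, E = +0.754 − (0.0591/2)(7.216) = +0.5408 V.
ΔG = −nFE = −(2)(96485)(+0.5408) J/mol = −104 kJ/mol.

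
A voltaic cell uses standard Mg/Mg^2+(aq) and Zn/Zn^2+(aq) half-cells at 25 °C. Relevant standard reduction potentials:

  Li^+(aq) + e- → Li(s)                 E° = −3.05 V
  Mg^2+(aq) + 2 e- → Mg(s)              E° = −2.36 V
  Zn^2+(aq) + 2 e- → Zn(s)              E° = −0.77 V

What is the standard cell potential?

The Zn²⁺/Zn couple has the higher E°, so Zn ion is reduced (cathode) and Mg is oxidized (anode).
E°cell = E°(cathode) − E°(anode) = −0.77 − (−2.36) = +1.59 V.

+1.59 V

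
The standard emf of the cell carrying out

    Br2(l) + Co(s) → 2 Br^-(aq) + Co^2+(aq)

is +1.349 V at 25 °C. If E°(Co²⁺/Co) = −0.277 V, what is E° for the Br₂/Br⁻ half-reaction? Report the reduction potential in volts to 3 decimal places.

In the reaction as written the Br₂/Br⁻ couple is reduced (cathode) and Co²⁺/Co is oxidized (anode), so E°cell = E°(Br₂/Br⁻) − E°(Co²⁺/Co).
E°(Br₂/Br⁻) = E°cell + E°(anode) = +1.349 + (−0.277) = +1.072 V.

+1.072 V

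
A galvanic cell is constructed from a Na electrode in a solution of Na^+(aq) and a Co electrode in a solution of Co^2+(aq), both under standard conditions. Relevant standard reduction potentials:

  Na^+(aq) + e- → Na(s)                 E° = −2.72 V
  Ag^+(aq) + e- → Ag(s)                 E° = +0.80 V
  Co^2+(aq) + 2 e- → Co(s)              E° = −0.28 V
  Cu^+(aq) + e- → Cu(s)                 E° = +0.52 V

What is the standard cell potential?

+2.44 V

The Co²⁺/Co couple has the higher E°, so Co ion is reduced (cathode) and Na is oxidized (anode).
E°cell = E°(cathode) − E°(anode) = −0.28 − (−2.72) = +2.44 V.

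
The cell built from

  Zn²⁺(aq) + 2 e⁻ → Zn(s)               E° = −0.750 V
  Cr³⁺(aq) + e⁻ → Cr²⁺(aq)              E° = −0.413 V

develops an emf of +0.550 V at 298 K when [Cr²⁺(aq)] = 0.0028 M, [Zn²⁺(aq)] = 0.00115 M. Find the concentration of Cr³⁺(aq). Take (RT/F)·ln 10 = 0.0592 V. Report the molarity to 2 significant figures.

The Cr³⁺/Cr²⁺ couple has the larger reduction potential, so it is the cathode: E°cell = −0.413 − (−0.750) = +0.337 V and n = 2.
Since E = E° − (0.0592/n)·log Q, log Q = n(E° − E)/0.0592 = −7.196.
The balanced reaction is 2 Cr³⁺(aq) + Zn(s) → 2 Cr²⁺(aq) + Zn²⁺(aq), so Q = ([Cr²⁺(aq)]^2·[Zn²⁺(aq)]) / [Cr³⁺(aq)]^2.
Solving for the unknown gives log [Cr³⁺(aq)] = −0.424, so [Cr³⁺(aq)] ≈ 0.38 M.

0.38 M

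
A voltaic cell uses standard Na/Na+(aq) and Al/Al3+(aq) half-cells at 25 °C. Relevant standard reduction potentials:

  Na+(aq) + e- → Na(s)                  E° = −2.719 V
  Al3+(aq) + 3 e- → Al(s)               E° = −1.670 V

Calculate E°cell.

The Al³⁺/Al couple has the higher E°, so Al ion is reduced (cathode) and Na is oxidized (anode).
E°cell = E°(cathode) − E°(anode) = −1.670 − (−2.719) = +1.049 V.

+1.049 V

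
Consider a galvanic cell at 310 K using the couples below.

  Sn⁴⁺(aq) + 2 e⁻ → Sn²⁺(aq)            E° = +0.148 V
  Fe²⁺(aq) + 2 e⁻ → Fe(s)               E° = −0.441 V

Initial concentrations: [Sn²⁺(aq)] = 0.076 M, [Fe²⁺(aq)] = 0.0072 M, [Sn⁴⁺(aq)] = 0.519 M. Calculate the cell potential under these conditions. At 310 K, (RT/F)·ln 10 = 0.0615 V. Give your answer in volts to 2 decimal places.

+0.68 V

The Sn⁴⁺/Sn²⁺ couple has the more positive E°, so it is the cathode; Fe²⁺/Fe is the anode.
The standard potential is +0.148 − (−0.441) = +0.589 V and the balanced reaction transfers n = 2 electrons.
Balancing gives Sn⁴⁺(aq) + Fe(s) → Sn²⁺(aq) + Fe²⁺(aq); hence Q = ([Sn²⁺(aq)]·[Fe²⁺(aq)]) / [Sn⁴⁺(aq)] = 0.00105 (log Q = −2.977).
Applying E = E° − (RT ln10/nF)·log Q gives +0.589 − (0.0615/2)(−2.977) = +0.68 V.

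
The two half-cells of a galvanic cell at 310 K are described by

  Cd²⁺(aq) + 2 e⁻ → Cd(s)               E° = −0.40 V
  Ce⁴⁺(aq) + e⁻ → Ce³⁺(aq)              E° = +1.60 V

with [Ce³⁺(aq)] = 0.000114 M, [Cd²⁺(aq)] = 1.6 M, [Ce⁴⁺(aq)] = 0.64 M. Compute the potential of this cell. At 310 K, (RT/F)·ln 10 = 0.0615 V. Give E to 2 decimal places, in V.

Ce⁴⁺/Ce³⁺ is reduced (cathode, E° = +1.60 V) and Cd²⁺/Cd is oxidized (anode).
E°cell = E°cat − E°an = +1.60 − (−0.40) = +2.00 V; n = 2.
For the overall reaction 2 Ce⁴⁺(aq) + Cd(s) → 2 Ce³⁺(aq) + Cd²⁺(aq), Q = ([Ce³⁺(aq)]^2·[Cd²⁺(aq)]) / [Ce⁴⁺(aq)]^2 = 5.08×10^−8, giving log Q = −7.294.
Applying E = E° − (RT ln10/nF)·log Q gives +2.00 − (0.0615/2)(−7.294) = +2.22 V.

+2.22 V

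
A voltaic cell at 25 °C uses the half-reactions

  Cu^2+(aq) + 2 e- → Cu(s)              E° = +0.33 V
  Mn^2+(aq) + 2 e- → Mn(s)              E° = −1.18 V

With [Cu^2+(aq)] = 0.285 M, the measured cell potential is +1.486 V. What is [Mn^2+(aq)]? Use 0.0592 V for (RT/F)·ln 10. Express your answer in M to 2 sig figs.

1.8 M

With Cu²⁺/Cu at the cathode and Mn²⁺/Mn at the anode, E°cell = +0.33 − (−1.18) = +1.51 V (n = 2).
Since E = E° − (0.0592/n)·log Q, log Q = n(E° − E)/0.0592 = 0.811.
Balancing electrons gives Cu^2+(aq) + Mn(s) → Cu(s) + Mn^2+(aq); thus Q = [Mn^2+(aq)] / [Cu^2+(aq)].
Solving for the unknown gives log [Mn^2+(aq)] = 0.266, so [Mn^2+(aq)] ≈ 1.8 M.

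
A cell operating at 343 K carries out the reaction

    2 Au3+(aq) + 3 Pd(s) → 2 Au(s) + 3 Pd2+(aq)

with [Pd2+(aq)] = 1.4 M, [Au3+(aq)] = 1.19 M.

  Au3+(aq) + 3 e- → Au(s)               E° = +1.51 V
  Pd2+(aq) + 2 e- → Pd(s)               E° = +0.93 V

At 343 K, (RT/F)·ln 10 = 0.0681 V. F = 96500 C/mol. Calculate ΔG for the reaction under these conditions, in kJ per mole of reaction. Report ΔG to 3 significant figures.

The standard cell potential is +1.51 − (+0.93) = +0.58 V, with n = 6 electrons in the balanced equation.
Here Q = [Pd2+(aq)]^3 / [Au3+(aq)]^2 = 1.94 (log Q = 0.287), giving E = +0.58 − (0.0681/6)·(0.287) = +0.5767 V.
ΔG = −nFE = −(6)(96500)(+0.5767) J/mol = −334 kJ/mol.

−334 kJ/mol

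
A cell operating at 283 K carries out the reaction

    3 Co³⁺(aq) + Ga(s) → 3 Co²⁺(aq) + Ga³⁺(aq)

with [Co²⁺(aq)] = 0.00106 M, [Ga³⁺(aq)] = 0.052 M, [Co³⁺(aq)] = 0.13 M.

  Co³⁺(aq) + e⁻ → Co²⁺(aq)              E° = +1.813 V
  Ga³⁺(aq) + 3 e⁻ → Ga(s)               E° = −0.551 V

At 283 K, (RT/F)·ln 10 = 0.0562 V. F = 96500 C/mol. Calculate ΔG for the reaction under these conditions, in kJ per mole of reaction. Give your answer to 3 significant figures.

−725 kJ/mol

E°cell = +1.813 − (−0.551) = +2.364 V; the balanced reaction transfers n = 3 electrons.
The reaction quotient is ([Co²⁺(aq)]^3·[Ga³⁺(aq)]) / [Co³⁺(aq)]^3 = 2.82×10^−8; by Nernst, E = +2.364 − (0.0562/3)(−7.550) = +2.5054 V.
Then ΔG = −nFE = −3 × 96500 × +2.5054 J/mol = −725 kJ/mol.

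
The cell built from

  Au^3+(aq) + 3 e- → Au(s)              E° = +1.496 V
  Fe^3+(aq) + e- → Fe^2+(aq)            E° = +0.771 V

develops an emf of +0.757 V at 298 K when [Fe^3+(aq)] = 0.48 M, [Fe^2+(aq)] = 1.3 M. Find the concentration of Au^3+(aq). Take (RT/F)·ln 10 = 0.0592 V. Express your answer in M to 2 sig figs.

Au³⁺/Au is the cathode (higher E°); E°cell = +1.496 − (+0.771) = +0.725 V with n = 3.
Rearranging E = E° − (0.0592/n)·log Q gives log Q = 3(+0.725 − (+0.757))/0.0592 = −1.622.
The balanced reaction is Au^3+(aq) + 3 Fe^2+(aq) → Au(s) + 3 Fe^3+(aq), so Q = [Fe^3+(aq)]^3 / ([Au^3+(aq)]·[Fe^2+(aq)]^3).
Solving for the unknown gives log [Au^3+(aq)] = 0.324, so [Au^3+(aq)] ≈ 2.1 M.

2.1 M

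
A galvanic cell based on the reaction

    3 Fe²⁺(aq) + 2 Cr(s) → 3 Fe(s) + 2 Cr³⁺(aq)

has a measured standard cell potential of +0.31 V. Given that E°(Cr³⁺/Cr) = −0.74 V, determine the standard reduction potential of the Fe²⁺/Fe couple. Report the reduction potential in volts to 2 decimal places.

In the reaction as written the Fe²⁺/Fe couple is reduced (cathode) and Cr³⁺/Cr is oxidized (anode), so E°cell = E°(Fe²⁺/Fe) − E°(Cr³⁺/Cr).
E°(Fe²⁺/Fe) = E°cell + E°(anode) = +0.31 + (−0.74) = −0.43 V.

−0.43 V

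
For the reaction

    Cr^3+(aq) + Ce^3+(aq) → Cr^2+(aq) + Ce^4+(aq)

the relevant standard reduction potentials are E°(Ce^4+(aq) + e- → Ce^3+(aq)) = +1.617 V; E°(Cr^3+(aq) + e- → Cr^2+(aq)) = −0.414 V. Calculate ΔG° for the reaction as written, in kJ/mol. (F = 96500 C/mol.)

In the reaction as written Cr^3+(aq) is reduced, so the Cr³⁺/Cr²⁺ couple is the cathode and Ce⁴⁺/Ce³⁺ is the anode.
E°cell = −0.414 − (+1.617) = −2.031 V; balancing electrons gives n = 1.
ΔG° = −nFE°cell = −(1)(96500)(−2.031) J/mol = +196 kJ/mol.

+196 kJ/mol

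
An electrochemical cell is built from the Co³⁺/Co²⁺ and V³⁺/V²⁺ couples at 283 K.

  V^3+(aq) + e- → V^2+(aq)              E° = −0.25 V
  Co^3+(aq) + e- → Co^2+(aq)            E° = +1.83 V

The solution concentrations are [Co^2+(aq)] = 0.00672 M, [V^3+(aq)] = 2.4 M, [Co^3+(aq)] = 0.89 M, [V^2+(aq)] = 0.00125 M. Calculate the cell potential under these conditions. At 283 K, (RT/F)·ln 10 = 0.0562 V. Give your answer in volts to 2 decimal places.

Co³⁺/Co²⁺ is reduced (cathode, E° = +1.83 V) and V³⁺/V²⁺ is oxidized (anode).
The standard potential is +1.83 − (−0.25) = +2.08 V and the balanced reaction transfers n = 1 electron.
Balancing gives Co^3+(aq) + V^2+(aq) → Co^2+(aq) + V^3+(aq); hence Q = ([Co^2+(aq)]·[V^3+(aq)]) / ([Co^3+(aq)]·[V^2+(aq)]) = 14.5 (log Q = 1.161).
By the Nernst equation, E = +2.08 − (0.0562/1)·(1.161) = +2.01 V.

+2.01 V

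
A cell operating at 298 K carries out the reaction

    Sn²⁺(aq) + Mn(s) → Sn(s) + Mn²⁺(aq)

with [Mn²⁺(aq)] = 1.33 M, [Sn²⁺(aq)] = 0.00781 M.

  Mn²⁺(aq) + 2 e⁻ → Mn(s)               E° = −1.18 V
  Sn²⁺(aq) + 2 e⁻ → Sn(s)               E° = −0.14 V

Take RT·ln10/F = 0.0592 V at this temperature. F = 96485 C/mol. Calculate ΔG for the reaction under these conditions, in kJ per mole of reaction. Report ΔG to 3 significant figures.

−188 kJ/mol

E°cell = −0.14 − (−1.18) = +1.04 V; the balanced reaction transfers n = 2 electrons.
Here Q = [Mn²⁺(aq)] / [Sn²⁺(aq)] = 170 (log Q = 2.231), giving E = +1.04 − (0.0592/2)·(2.231) = +0.9740 V.
Finally ΔG = −nFE = −(2)(96485 C/mol)(+0.9740 V) = −188 kJ/mol.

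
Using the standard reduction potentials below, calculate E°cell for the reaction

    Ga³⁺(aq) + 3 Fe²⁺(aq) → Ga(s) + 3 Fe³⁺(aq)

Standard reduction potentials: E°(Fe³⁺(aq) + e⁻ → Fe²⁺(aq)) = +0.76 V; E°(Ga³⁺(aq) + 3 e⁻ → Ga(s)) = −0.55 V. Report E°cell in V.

Ga³⁺(aq) gains electrons, so the Ga³⁺/Ga couple is the cathode; the Fe³⁺/Fe²⁺ couple is the anode.
E°cell = E°(cathode) − E°(anode) = −0.55 − (+0.76) = −1.31 V.

−1.31 V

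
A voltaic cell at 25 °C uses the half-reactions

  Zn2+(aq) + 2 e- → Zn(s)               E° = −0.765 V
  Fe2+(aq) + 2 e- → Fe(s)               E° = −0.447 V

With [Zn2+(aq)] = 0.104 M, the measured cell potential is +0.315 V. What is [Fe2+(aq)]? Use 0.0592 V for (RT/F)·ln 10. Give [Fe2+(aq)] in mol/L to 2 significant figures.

0.082 M

The Fe²⁺/Fe couple has the larger reduction potential, so it is the cathode: E°cell = −0.447 − (−0.765) = +0.318 V and n = 2.
Rearranging E = E° − (0.0592/n)·log Q gives log Q = 2(+0.318 − (+0.315))/0.0592 = 0.101.
For Fe2+(aq) + Zn(s) → Fe(s) + Zn2+(aq), the reaction quotient is Q = [Zn2+(aq)] / [Fe2+(aq)].
Solving for the unknown gives log [Fe2+(aq)] = −1.084, so [Fe2+(aq)] ≈ 0.082 M.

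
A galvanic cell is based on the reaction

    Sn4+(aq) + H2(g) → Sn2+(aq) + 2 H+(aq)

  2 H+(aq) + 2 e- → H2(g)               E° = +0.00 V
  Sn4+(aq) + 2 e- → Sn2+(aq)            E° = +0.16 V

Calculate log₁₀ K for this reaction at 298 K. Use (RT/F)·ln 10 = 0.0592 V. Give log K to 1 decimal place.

The Sn⁴⁺/Sn²⁺ couple is reduced (cathode); E°cell = +0.16 − (+0.00) = +0.16 V with n = 2.
At equilibrium E = 0, so log K = nE°cell / 0.0592 = (2)(+0.16) / 0.0592 = 5.4.

log K = 5.4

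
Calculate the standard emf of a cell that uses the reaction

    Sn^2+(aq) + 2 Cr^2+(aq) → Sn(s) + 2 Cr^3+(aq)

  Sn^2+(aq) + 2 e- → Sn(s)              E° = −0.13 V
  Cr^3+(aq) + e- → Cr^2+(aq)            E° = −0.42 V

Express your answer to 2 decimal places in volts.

Sn^2+(aq) gains electrons, so the Sn²⁺/Sn couple is the cathode; the Cr³⁺/Cr²⁺ couple is the anode.
E°cell = E°(cathode) − E°(anode) = −0.13 − (−0.42) = +0.29 V.

+0.29 V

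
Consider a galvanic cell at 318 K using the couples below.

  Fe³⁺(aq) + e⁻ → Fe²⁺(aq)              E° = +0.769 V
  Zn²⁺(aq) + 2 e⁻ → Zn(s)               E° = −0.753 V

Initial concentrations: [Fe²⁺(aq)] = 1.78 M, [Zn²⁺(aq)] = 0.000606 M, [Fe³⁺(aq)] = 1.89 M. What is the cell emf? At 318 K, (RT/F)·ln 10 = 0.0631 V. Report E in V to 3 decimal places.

Since E°(Fe³⁺/Fe²⁺) > E°(Zn²⁺/Zn), Fe³⁺/Fe²⁺ serves as the cathode.
E°cell = +0.769 − (−0.753) = +1.522 V, with n = 2 electrons transferred.
The balanced reaction is 2 Fe³⁺(aq) + Zn(s) → 2 Fe²⁺(aq) + Zn²⁺(aq), so Q = ([Fe²⁺(aq)]^2·[Zn²⁺(aq)]) / [Fe³⁺(aq)]^2 = 0.000538 and log Q = −3.270.
By the Nernst equation, E = +1.522 − (0.0631/2)·(−3.270) = +1.625 V.

+1.625 V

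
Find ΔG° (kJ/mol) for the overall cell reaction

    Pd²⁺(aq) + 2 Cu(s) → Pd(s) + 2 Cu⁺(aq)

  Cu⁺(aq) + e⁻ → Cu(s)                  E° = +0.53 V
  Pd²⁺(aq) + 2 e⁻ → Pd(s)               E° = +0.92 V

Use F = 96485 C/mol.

−75.3 kJ/mol

In the reaction as written Pd²⁺(aq) is reduced, so the Pd²⁺/Pd couple is the cathode and Cu⁺/Cu is the anode.
E°cell = +0.92 − (+0.53) = +0.39 V; balancing electrons gives n = 2.
ΔG° = −nFE°cell = −(2)(96485)(+0.39) J/mol = −75.3 kJ/mol.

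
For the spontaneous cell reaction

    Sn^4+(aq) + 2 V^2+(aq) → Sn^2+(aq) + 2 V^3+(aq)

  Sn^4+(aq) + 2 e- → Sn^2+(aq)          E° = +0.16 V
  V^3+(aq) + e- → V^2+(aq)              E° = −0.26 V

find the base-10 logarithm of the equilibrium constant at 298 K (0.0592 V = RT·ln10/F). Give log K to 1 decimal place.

log K = 14.2

The Sn⁴⁺/Sn²⁺ couple is reduced (cathode); E°cell = +0.16 − (−0.26) = +0.42 V with n = 2.
At equilibrium E = 0, so log K = nE°cell / 0.0592 = (2)(+0.42) / 0.0592 = 14.2.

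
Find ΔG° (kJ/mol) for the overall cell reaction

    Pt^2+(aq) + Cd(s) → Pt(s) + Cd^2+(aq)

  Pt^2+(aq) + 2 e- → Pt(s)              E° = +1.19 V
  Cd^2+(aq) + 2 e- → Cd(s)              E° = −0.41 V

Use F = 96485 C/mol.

In the reaction as written Pt^2+(aq) is reduced, so the Pt²⁺/Pt couple is the cathode and Cd²⁺/Cd is the anode.
E°cell = +1.19 − (−0.41) = +1.60 V; balancing electrons gives n = 2.
ΔG° = −nFE°cell = −(2)(96485)(+1.60) J/mol = −309 kJ/mol.

−309 kJ/mol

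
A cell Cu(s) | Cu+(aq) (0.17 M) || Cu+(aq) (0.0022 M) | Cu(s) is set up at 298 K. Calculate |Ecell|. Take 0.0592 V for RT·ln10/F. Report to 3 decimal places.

For a concentration cell E°cell = 0, since both electrodes use the same couple.
The compartment with the higher Cu+(aq) concentration (0.17 M) acts as the cathode; ions are reduced there and produced at the dilute (0.0022 M) anode.
With n = 1, Ecell = −(0.0592/1)·log([dilute]/[conc]) = −(0.0592/1)·log(0.0022/0.17) = +0.112 V.

0.112 V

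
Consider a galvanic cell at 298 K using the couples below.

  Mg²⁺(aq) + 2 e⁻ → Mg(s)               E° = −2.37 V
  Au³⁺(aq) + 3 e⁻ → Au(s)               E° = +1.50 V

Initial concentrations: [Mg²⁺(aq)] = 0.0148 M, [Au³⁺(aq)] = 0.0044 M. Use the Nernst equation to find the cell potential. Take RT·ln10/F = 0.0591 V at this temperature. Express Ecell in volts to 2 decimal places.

Au³⁺/Au is reduced (cathode, E° = +1.50 V) and Mg²⁺/Mg is oxidized (anode).
The standard potential is +1.50 − (−2.37) = +3.87 V and the balanced reaction transfers n = 6 electrons.
The balanced reaction is 2 Au³⁺(aq) + 3 Mg(s) → 2 Au(s) + 3 Mg²⁺(aq), so Q = [Mg²⁺(aq)]^3 / [Au³⁺(aq)]^2 = 0.167 and log Q = −0.776.
E = E° − (0.0591/n)·log Q = +3.87 − (0.0591/6)(−0.776) = +3.88 V.

+3.88 V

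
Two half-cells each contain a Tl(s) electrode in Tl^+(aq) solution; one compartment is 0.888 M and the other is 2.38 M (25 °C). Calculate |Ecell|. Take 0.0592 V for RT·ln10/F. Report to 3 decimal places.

0.025 V

For a concentration cell E°cell = 0, since both electrodes use the same couple.
The compartment with the higher Tl^+(aq) concentration (2.38 M) acts as the cathode; ions are reduced there and produced at the dilute (0.888 M) anode.
With n = 1, Ecell = −(0.0592/1)·log([dilute]/[conc]) = −(0.0592/1)·log(0.888/2.38) = +0.025 V.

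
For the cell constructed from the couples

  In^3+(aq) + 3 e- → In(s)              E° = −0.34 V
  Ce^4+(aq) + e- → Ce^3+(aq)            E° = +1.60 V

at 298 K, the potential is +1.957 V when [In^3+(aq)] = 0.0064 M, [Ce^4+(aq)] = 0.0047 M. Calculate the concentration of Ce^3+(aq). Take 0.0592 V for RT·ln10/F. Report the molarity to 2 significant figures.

0.013 M

With Ce⁴⁺/Ce³⁺ at the cathode and In³⁺/In at the anode, E°cell = +1.60 − (−0.34) = +1.94 V (n = 3).
Rearranging E = E° − (0.0592/n)·log Q gives log Q = 3(+1.94 − (+1.957))/0.0592 = −0.861.
Balancing electrons gives 3 Ce^4+(aq) + In(s) → 3 Ce^3+(aq) + In^3+(aq); thus Q = ([Ce^3+(aq)]^3·[In^3+(aq)]) / [Ce^4+(aq)]^3.
Solving for the unknown gives log [Ce^3+(aq)] = −1.884, so [Ce^3+(aq)] ≈ 0.013 M.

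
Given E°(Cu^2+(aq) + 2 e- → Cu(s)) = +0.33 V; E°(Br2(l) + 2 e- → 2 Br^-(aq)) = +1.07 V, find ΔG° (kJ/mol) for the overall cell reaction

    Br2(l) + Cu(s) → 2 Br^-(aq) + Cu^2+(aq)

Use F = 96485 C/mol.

−143 kJ/mol

In the reaction as written Br2(l) is reduced, so the Br₂/Br⁻ couple is the cathode and Cu²⁺/Cu is the anode.
E°cell = +1.07 − (+0.33) = +0.74 V; balancing electrons gives n = 2.
ΔG° = −nFE°cell = −(2)(96485)(+0.74) J/mol = −143 kJ/mol.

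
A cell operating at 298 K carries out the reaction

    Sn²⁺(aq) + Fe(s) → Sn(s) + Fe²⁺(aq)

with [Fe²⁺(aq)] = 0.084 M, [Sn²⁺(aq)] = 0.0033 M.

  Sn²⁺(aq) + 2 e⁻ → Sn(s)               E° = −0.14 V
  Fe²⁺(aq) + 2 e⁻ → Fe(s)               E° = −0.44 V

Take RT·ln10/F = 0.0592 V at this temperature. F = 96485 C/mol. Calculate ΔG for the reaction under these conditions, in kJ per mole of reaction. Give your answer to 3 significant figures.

With Sn²⁺/Sn reduced at the cathode, E°cell = −0.14 − (−0.44) = +0.30 V and n = 2.
Here Q = [Fe²⁺(aq)] / [Sn²⁺(aq)] = 25.5 (log Q = 1.406), giving E = +0.30 − (0.0592/2)·(1.406) = +0.2584 V.
Finally ΔG = −nFE = −(2)(96485 C/mol)(+0.2584 V) = −49.9 kJ/mol.

−49.9 kJ/mol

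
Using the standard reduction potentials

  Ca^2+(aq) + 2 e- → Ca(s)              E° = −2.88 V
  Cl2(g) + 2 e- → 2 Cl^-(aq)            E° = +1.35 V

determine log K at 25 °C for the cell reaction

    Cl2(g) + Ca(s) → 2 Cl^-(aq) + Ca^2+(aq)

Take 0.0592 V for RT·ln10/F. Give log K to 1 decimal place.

The Cl₂/Cl⁻ couple is reduced (cathode); E°cell = +1.35 − (−2.88) = +4.23 V with n = 2.
At equilibrium E = 0, so log K = nE°cell / 0.0592 = (2)(+4.23) / 0.0592 = 142.9.

log K = 142.9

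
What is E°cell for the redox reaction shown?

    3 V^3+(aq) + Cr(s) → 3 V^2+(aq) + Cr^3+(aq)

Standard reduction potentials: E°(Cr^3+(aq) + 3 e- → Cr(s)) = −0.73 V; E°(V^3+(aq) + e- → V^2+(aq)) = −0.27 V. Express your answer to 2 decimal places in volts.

V^3+(aq) gains electrons, so the V³⁺/V²⁺ couple is the cathode; the Cr³⁺/Cr couple is the anode.
E°cell = E°(cathode) − E°(anode) = −0.27 − (−0.73) = +0.46 V.

+0.46 V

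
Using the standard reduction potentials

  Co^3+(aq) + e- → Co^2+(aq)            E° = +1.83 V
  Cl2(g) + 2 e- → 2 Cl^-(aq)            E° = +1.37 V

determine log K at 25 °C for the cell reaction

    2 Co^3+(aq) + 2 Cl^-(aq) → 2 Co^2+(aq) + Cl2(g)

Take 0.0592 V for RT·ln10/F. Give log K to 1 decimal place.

The Co³⁺/Co²⁺ couple is reduced (cathode); E°cell = +1.83 − (+1.37) = +0.46 V with n = 2.
At equilibrium E = 0, so log K = nE°cell / 0.0592 = (2)(+0.46) / 0.0592 = 15.5.

log K = 15.5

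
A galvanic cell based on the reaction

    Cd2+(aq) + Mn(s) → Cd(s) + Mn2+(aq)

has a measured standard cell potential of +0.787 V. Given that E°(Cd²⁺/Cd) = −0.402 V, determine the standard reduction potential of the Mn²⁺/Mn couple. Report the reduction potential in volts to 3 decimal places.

−1.189 V

In the reaction as written the Cd²⁺/Cd couple is reduced (cathode) and Mn²⁺/Mn is oxidized (anode), so E°cell = E°(Cd²⁺/Cd) − E°(Mn²⁺/Mn).
E°(Mn²⁺/Mn) = E°(cathode) − E°cell = −0.402 − (+0.787) = −1.189 V.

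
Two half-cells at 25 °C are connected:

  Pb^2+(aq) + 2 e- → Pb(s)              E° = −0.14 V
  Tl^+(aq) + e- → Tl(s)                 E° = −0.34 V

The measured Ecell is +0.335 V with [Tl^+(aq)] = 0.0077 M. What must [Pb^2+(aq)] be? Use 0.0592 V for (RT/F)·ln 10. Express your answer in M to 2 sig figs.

2.2 M

The Pb²⁺/Pb couple has the larger reduction potential, so it is the cathode: E°cell = −0.14 − (−0.34) = +0.20 V and n = 2.
From the Nernst equation, log Q = n(E° − E)/0.0592 = 2·(+0.20 − (+0.335))/0.0592 = −4.561.
The balanced reaction is Pb^2+(aq) + 2 Tl(s) → Pb(s) + 2 Tl^+(aq), so Q = [Tl^+(aq)]^2 / [Pb^2+(aq)].
Isolating [Pb^2+(aq)] in Q = 10^{−4.561} yields log [Pb^2+(aq)] = 0.334, i.e. 2.2 M.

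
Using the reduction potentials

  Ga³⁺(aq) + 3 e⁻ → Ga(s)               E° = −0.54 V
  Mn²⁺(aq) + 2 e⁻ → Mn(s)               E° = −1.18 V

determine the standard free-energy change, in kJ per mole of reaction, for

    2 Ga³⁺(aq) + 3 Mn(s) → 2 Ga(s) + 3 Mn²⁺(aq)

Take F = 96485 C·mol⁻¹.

−371 kJ/mol

In the reaction as written Ga³⁺(aq) is reduced, so the Ga³⁺/Ga couple is the cathode and Mn²⁺/Mn is the anode.
E°cell = −0.54 − (−1.18) = +0.64 V; balancing electrons gives n = 6.
ΔG° = −nFE°cell = −(6)(96485)(+0.64) J/mol = −371 kJ/mol.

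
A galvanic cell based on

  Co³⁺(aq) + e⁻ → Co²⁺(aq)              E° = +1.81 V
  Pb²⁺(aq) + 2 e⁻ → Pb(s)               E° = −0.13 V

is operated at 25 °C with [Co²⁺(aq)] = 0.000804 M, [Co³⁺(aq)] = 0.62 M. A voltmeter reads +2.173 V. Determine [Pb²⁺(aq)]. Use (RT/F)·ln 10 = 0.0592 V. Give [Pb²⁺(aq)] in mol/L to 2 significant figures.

The Co³⁺/Co²⁺ couple has the larger reduction potential, so it is the cathode: E°cell = +1.81 − (−0.13) = +1.94 V and n = 2.
Since E = E° − (0.0592/n)·log Q, log Q = n(E° − E)/0.0592 = −7.872.
For 2 Co³⁺(aq) + Pb(s) → 2 Co²⁺(aq) + Pb²⁺(aq), the reaction quotient is Q = ([Co²⁺(aq)]^2·[Pb²⁺(aq)]) / [Co³⁺(aq)]^2.
Isolating [Pb²⁺(aq)] in Q = 10^{−7.872} yields log [Pb²⁺(aq)] = −2.098, i.e. 0.0080 M.

0.0080 M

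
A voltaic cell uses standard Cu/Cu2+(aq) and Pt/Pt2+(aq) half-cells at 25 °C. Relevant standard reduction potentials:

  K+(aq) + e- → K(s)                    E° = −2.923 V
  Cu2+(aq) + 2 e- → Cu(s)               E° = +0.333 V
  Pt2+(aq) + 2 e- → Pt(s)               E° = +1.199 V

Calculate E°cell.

Of the two couples in this cell, the one with the more positive reduction potential is reduced at the cathode: here that is Pt²⁺/Pt (+1.199 V); Cu²⁺/Cu (+0.333 V) is the anode.
E°cell = E°(cathode) − E°(anode) = +1.199 − (+0.333) = +0.866 V.

+0.866 V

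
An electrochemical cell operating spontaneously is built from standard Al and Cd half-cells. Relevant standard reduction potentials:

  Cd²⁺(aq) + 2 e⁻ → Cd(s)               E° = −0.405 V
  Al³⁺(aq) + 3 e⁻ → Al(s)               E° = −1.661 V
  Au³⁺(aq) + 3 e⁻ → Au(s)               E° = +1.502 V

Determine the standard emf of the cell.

The Cd²⁺/Cd couple has the higher E°, so Cd ion is reduced (cathode) and Al is oxidized (anode).
E°cell = E°(cathode) − E°(anode) = −0.405 − (−1.661) = +1.256 V.

+1.256 V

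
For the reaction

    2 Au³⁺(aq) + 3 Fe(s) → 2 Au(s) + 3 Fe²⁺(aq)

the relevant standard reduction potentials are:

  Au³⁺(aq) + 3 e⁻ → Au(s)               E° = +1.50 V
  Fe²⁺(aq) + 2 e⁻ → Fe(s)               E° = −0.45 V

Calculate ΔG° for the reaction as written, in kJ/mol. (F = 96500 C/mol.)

−1129 kJ/mol

In the reaction as written Au³⁺(aq) is reduced, so the Au³⁺/Au couple is the cathode and Fe²⁺/Fe is the anode.
E°cell = +1.50 − (−0.45) = +1.95 V; balancing electrons gives n = 6.
ΔG° = −nFE°cell = −(6)(96500)(+1.95) J/mol = −1129 kJ/mol.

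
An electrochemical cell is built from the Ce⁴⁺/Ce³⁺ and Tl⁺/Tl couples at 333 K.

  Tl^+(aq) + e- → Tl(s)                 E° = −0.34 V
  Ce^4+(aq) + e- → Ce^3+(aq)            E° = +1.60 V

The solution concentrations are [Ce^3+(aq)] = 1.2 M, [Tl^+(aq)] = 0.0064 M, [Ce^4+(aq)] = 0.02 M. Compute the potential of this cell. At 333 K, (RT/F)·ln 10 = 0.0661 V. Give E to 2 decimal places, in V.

+1.97 V

The Ce⁴⁺/Ce³⁺ couple has the more positive E°, so it is the cathode; Tl⁺/Tl is the anode.
E°cell = E°cat − E°an = +1.60 − (−0.34) = +1.94 V; n = 1.
For the overall reaction Ce^4+(aq) + Tl(s) → Ce^3+(aq) + Tl^+(aq), Q = ([Ce^3+(aq)]·[Tl^+(aq)]) / [Ce^4+(aq)] = 0.384, giving log Q = −0.416.
Applying E = E° − (RT ln10/nF)·log Q gives +1.94 − (0.0661/1)(−0.416) = +1.97 V.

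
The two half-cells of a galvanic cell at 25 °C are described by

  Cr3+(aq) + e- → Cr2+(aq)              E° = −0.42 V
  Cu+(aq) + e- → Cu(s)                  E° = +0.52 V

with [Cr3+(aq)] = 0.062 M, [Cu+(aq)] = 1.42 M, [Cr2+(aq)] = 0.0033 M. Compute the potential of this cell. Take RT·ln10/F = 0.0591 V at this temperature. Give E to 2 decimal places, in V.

Cu⁺/Cu is reduced (cathode, E° = +0.52 V) and Cr³⁺/Cr²⁺ is oxidized (anode).
E°cell = E°cat − E°an = +0.52 − (−0.42) = +0.94 V; n = 1.
Balancing gives Cu+(aq) + Cr2+(aq) → Cu(s) + Cr3+(aq); hence Q = [Cr3+(aq)] / ([Cu+(aq)]·[Cr2+(aq)]) = 13.2 (log Q = 1.122).
E = E° − (0.0591/n)·log Q = +0.94 − (0.0591/1)(1.122) = +0.87 V.

+0.87 V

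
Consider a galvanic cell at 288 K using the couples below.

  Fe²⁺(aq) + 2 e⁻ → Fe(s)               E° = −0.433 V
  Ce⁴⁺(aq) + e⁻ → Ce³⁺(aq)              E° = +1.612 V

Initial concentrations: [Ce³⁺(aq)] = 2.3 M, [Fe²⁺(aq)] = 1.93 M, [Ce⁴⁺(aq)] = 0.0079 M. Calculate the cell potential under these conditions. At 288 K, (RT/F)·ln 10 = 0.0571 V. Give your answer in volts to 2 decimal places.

+1.90 V

The Ce⁴⁺/Ce³⁺ couple has the more positive E°, so it is the cathode; Fe²⁺/Fe is the anode.
The standard potential is +1.612 − (−0.433) = +2.045 V and the balanced reaction transfers n = 2 electrons.
The balanced reaction is 2 Ce⁴⁺(aq) + Fe(s) → 2 Ce³⁺(aq) + Fe²⁺(aq), so Q = ([Ce³⁺(aq)]^2·[Fe²⁺(aq)]) / [Ce⁴⁺(aq)]^2 = 1.64×10^5 and log Q = 5.214.
By the Nernst equation, E = +2.045 − (0.0571/2)·(5.214) = +1.90 V.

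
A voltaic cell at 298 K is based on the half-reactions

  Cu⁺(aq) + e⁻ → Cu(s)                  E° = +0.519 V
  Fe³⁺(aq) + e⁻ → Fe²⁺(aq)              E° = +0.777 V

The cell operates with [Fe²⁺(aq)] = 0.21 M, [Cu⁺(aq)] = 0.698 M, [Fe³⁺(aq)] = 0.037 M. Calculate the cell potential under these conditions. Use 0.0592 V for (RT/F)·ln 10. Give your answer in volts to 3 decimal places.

Since E°(Fe³⁺/Fe²⁺) > E°(Cu⁺/Cu), Fe³⁺/Fe²⁺ serves as the cathode.
The standard potential is +0.777 − (+0.519) = +0.258 V and the balanced reaction transfers n = 1 electron.
Balancing gives Fe³⁺(aq) + Cu(s) → Fe²⁺(aq) + Cu⁺(aq); hence Q = ([Fe²⁺(aq)]·[Cu⁺(aq)]) / [Fe³⁺(aq)] = 3.96 (log Q = 0.598).
By the Nernst equation, E = +0.258 − (0.0592/1)·(0.598) = +0.223 V.

+0.223 V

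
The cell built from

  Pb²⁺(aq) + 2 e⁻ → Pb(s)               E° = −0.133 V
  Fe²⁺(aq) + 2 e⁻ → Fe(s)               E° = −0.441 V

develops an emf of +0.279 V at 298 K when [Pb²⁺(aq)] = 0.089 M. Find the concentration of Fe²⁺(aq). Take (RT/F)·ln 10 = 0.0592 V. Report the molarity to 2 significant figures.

0.85 M

The Pb²⁺/Pb couple has the larger reduction potential, so it is the cathode: E°cell = −0.133 − (−0.441) = +0.308 V and n = 2.
Since E = E° − (0.0592/n)·log Q, log Q = n(E° − E)/0.0592 = 0.980.
The balanced reaction is Pb²⁺(aq) + Fe(s) → Pb(s) + Fe²⁺(aq), so Q = [Fe²⁺(aq)] / [Pb²⁺(aq)].
Isolating [Fe²⁺(aq)] in Q = 10^{0.980} yields log [Fe²⁺(aq)] = −0.071, i.e. 0.85 M.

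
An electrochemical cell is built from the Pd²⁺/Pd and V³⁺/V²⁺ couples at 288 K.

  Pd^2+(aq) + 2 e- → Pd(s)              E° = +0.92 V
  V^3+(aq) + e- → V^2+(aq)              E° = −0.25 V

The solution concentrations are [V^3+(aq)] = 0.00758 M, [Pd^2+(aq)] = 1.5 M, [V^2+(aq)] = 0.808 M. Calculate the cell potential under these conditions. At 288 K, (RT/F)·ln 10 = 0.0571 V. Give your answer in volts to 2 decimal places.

Since E°(Pd²⁺/Pd) > E°(V³⁺/V²⁺), Pd²⁺/Pd serves as the cathode.
E°cell = +0.92 − (−0.25) = +1.17 V, with n = 2 electrons transferred.
The balanced reaction is Pd^2+(aq) + 2 V^2+(aq) → Pd(s) + 2 V^3+(aq), so Q = [V^3+(aq)]^2 / ([Pd^2+(aq)]·[V^2+(aq)]^2) = 5.87×10^−5 and log Q = −4.232.
E = E° − (0.0571/n)·log Q = +1.17 − (0.0571/2)(−4.232) = +1.29 V.

+1.29 V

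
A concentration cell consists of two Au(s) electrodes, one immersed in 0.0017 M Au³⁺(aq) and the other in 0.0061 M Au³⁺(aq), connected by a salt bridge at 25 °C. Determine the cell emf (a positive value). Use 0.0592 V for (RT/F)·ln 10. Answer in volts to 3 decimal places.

For a concentration cell E°cell = 0, since both electrodes use the same couple.
The compartment with the higher Au³⁺(aq) concentration (0.0061 M) acts as the cathode; ions are reduced there and produced at the dilute (0.0017 M) anode.
With n = 3, Ecell = −(0.0592/3)·log([dilute]/[conc]) = −(0.0592/3)·log(0.0017/0.0061) = +0.011 V.

0.011 V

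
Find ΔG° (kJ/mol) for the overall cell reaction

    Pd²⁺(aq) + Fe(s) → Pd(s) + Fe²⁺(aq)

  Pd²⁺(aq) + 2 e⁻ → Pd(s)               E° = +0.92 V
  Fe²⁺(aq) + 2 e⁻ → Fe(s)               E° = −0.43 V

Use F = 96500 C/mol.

In the reaction as written Pd²⁺(aq) is reduced, so the Pd²⁺/Pd couple is the cathode and Fe²⁺/Fe is the anode.
E°cell = +0.92 − (−0.43) = +1.35 V; balancing electrons gives n = 2.
ΔG° = −nFE°cell = −(2)(96500)(+1.35) J/mol = −261 kJ/mol.

−261 kJ/mol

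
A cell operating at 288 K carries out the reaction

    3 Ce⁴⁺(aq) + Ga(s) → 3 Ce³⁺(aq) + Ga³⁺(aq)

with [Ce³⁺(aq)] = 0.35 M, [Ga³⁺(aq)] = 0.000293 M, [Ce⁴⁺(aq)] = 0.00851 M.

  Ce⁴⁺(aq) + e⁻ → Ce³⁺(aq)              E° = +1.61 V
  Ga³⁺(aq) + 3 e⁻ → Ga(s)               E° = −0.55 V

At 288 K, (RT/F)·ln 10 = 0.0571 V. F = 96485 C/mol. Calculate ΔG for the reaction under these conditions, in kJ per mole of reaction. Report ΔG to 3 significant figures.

−618 kJ/mol

The standard cell potential is +1.61 − (−0.55) = +2.16 V, with n = 3 electrons in the balanced equation.
The reaction quotient is ([Ce³⁺(aq)]^3·[Ga³⁺(aq)]) / [Ce⁴⁺(aq)]^3 = 20.4; by Nernst, E = +2.16 − (0.0571/3)(1.309) = +2.1351 V.
Finally ΔG = −nFE = −(3)(96485 C/mol)(+2.1351 V) = −618 kJ/mol.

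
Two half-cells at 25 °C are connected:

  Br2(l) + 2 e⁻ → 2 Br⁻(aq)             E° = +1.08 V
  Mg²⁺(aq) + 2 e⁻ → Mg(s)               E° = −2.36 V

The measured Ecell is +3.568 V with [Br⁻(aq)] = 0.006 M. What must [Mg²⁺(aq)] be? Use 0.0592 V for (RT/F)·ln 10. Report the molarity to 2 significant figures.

The Br₂/Br⁻ couple has the larger reduction potential, so it is the cathode: E°cell = +1.08 − (−2.36) = +3.44 V and n = 2.
Rearranging E = E° − (0.0592/n)·log Q gives log Q = 2(+3.44 − (+3.568))/0.0592 = −4.324.
Balancing electrons gives Br2(l) + Mg(s) → 2 Br⁻(aq) + Mg²⁺(aq); thus Q = [Br⁻(aq)]^2·[Mg²⁺(aq)].
Solving for the unknown gives log [Mg²⁺(aq)] = 0.120, so [Mg²⁺(aq)] ≈ 1.3 M.

1.3 M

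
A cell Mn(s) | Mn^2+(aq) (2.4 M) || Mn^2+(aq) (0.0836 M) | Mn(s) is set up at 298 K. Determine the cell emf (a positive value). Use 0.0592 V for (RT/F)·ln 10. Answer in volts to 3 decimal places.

For a concentration cell E°cell = 0, since both electrodes use the same couple.
The compartment with the higher Mn^2+(aq) concentration (2.4 M) acts as the cathode; ions are reduced there and produced at the dilute (0.0836 M) anode.
With n = 2, Ecell = −(0.0592/2)·log([dilute]/[conc]) = −(0.0592/2)·log(0.0836/2.4) = +0.043 V.

0.043 V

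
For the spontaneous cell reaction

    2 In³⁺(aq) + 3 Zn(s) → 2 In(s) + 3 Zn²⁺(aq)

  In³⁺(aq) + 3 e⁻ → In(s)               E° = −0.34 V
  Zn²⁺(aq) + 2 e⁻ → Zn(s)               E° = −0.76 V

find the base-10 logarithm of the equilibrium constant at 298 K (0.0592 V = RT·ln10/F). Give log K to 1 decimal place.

log K = 42.6

The In³⁺/In couple is reduced (cathode); E°cell = −0.34 − (−0.76) = +0.42 V with n = 6.
At equilibrium E = 0, so log K = nE°cell / 0.0592 = (6)(+0.42) / 0.0592 = 42.6.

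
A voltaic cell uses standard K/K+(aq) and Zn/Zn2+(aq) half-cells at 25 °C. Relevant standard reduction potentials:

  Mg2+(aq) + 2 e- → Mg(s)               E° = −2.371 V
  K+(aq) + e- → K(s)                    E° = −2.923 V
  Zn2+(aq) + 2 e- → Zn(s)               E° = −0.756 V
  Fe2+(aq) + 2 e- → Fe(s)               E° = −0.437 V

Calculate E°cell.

+2.167 V

Of the two couples in this cell, the one with the more positive reduction potential is reduced at the cathode: here that is Zn²⁺/Zn (−0.756 V); K⁺/K (−2.923 V) is the anode.
E°cell = E°(cathode) − E°(anode) = −0.756 − (−2.923) = +2.167 V.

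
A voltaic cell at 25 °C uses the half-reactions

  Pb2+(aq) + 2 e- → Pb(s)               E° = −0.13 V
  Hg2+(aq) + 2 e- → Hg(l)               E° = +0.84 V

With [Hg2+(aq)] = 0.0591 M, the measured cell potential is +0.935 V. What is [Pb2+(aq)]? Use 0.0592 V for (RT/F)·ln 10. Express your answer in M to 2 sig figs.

The Hg²⁺/Hg couple has the larger reduction potential, so it is the cathode: E°cell = +0.84 − (−0.13) = +0.97 V and n = 2.
From the Nernst equation, log Q = n(E° − E)/0.0592 = 2·(+0.97 − (+0.935))/0.0592 = 1.182.
Balancing electrons gives Hg2+(aq) + Pb(s) → Hg(l) + Pb2+(aq); thus Q = [Pb2+(aq)] / [Hg2+(aq)].
Isolating [Pb2+(aq)] in Q = 10^{1.182} yields log [Pb2+(aq)] = −0.046, i.e. 0.90 M.

0.90 M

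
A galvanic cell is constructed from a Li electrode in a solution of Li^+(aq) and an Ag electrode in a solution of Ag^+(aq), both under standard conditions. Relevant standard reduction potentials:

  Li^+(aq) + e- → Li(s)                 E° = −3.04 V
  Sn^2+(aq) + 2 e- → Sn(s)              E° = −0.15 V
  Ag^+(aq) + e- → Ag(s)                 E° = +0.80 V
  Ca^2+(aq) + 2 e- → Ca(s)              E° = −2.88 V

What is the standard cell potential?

+3.84 V

Of the two couples in this cell, the one with the more positive reduction potential is reduced at the cathode: here that is Ag⁺/Ag (+0.80 V); Li⁺/Li (−3.04 V) is the anode.
E°cell = E°(cathode) − E°(anode) = +0.80 − (−3.04) = +3.84 V.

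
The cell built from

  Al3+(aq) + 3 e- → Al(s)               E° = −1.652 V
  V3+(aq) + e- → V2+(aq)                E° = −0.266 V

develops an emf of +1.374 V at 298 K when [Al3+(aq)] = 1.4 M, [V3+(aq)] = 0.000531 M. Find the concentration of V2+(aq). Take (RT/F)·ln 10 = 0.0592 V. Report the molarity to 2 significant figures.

V³⁺/V²⁺ is the cathode (higher E°); E°cell = −0.266 − (−1.652) = +1.386 V with n = 3.
Since E = E° − (0.0592/n)·log Q, log Q = n(E° − E)/0.0592 = 0.608.
The balanced reaction is 3 V3+(aq) + Al(s) → 3 V2+(aq) + Al3+(aq), so Q = ([V2+(aq)]^3·[Al3+(aq)]) / [V3+(aq)]^3.
Solving for the unknown gives log [V2+(aq)] = −3.121, so [V2+(aq)] ≈ 0.00076 M.

0.00076 M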